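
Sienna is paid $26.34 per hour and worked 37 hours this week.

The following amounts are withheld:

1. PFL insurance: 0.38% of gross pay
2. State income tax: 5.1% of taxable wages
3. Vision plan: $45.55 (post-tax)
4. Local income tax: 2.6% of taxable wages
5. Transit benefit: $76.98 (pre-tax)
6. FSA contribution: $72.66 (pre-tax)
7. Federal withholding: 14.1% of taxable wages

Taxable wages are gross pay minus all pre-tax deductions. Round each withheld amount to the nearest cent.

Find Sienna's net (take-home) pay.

$595.85

Gross pay: 37 × $26.34 = $974.58
Transit benefit: $76.98
FSA contribution: $72.66
Pre-tax total = $76.98 + $72.66 = $149.64
Taxable wages = $974.58 − $149.64 = $824.94
Federal withholding: $824.94 × 0.141 = $116.32
State income tax: $824.94 × 0.051 = $42.07
Local income tax: $824.94 × 0.026 = $21.45
PFL insurance: $974.58 × 0.0038 = $3.70
Vision plan: $45.55
Total deductions = $76.98 + $72.66 + $116.32 + $42.07 + $21.45 + $3.70 + $45.55 = $378.73
Net pay = $974.58 − $378.73 = $595.85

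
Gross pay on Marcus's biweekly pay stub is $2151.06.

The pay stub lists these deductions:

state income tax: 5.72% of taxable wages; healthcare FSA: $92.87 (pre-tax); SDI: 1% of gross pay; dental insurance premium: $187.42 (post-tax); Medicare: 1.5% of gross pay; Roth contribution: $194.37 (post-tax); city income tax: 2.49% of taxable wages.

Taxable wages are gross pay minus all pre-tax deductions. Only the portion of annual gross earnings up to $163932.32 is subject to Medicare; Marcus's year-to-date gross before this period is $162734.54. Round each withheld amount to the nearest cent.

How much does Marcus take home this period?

Healthcare FSA: $92.87
Taxable wages = $2151.06 − $92.87 = $2058.19
State income tax: $2058.19 × 0.0572 = $117.73
City income tax: $2058.19 × 0.0249 = $51.25
Medicare: only $163932.32 − $162734.54 = $1197.78 of this check is subject → $1197.78 × 0.015 = $17.97
SDI: $2151.06 × 0.01 = $21.51
Roth contribution: $194.37
Dental insurance premium: $187.42
Total deductions = $92.87 + $117.73 + $51.25 + $17.97 + $21.51 + $194.37 + $187.42 = $683.12
Net pay = $2151.06 − $683.12 = $1467.94

$1467.94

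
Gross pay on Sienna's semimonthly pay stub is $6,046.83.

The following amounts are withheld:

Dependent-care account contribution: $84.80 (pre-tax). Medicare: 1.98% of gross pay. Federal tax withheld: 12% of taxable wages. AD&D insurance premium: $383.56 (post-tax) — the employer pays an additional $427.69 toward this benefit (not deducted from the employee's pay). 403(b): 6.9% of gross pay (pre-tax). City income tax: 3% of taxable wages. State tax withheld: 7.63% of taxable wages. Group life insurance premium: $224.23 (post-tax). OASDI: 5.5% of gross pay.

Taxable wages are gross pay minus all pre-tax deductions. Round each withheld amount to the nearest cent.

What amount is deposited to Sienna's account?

403(b): $6,046.83 × 0.069 = $417.23
Dependent-care account contribution: $84.80
Pre-tax total = $417.23 + $84.80 = $502.03
Taxable wages = $6,046.83 − $502.03 = $5,544.80
Federal tax withheld: $5,544.80 × 0.12 = $665.38
State tax withheld: $5,544.80 × 0.0763 = $423.07
City income tax: $5,544.80 × 0.03 = $166.34
Medicare: $6,046.83 × 0.0198 = $119.73
OASDI: $6,046.83 × 0.055 = $332.58
Group life insurance premium: $224.23
AD&D insurance premium: $383.56
(Employer's $427.69 toward AD&D insurance premium is not withheld from the employee.)
Total deductions = $417.23 + $84.80 + $665.38 + $423.07 + $166.34 + $119.73 + $332.58 + $224.23 + $383.56 = $2,816.92
Net pay = $6,046.83 − $2,816.92 = $3,229.91

$3,229.91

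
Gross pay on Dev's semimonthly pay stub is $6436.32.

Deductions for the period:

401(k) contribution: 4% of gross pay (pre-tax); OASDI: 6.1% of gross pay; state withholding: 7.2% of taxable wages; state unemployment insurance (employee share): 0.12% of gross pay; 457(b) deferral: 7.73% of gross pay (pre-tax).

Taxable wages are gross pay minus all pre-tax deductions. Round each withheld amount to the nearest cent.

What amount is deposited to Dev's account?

401(k) contribution: $6436.32 × 0.04 = $257.45
457(b) deferral: $6436.32 × 0.0773 = $497.53
Pre-tax total = $257.45 + $497.53 = $754.98
Taxable wages = $6436.32 − $754.98 = $5681.34
State withholding: $5681.34 × 0.072 = $409.06
State unemployment insurance (employee share): $6436.32 × 0.0012 = $7.72
OASDI: $6436.32 × 0.061 = $392.62
Total deductions = $257.45 + $497.53 + $409.06 + $7.72 + $392.62 = $1564.38
Net pay = $6436.32 − $1564.38 = $4871.94

$4871.94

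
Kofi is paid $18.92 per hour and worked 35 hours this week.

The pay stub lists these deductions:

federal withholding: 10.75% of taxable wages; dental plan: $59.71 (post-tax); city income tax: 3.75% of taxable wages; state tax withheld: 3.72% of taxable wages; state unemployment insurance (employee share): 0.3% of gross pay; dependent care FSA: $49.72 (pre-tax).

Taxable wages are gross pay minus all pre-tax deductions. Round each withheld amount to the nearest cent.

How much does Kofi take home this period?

$439.19

Gross pay: 35 × $18.92 = $662.20
Dependent care FSA: $49.72
Taxable wages = $662.20 − $49.72 = $612.48
Federal withholding: $612.48 × 0.1075 = $65.84
State tax withheld: $612.48 × 0.0372 = $22.78
City income tax: $612.48 × 0.0375 = $22.97
State unemployment insurance (employee share): $662.20 × 0.003 = $1.99
Dental plan: $59.71
Total deductions = $49.72 + $65.84 + $22.78 + $22.97 + $1.99 + $59.71 = $223.01
Net pay = $662.20 − $223.01 = $439.19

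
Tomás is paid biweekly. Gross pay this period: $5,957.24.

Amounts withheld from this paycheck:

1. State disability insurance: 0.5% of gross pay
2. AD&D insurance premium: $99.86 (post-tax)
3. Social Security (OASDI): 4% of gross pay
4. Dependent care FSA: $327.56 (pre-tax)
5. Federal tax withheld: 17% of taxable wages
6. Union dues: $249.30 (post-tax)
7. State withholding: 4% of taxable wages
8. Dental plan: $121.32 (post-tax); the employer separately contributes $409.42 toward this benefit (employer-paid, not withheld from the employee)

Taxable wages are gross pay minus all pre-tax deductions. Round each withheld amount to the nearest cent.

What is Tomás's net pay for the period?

Dependent care FSA: $327.56
Taxable wages = $5,957.24 − $327.56 = $5,629.68
State withholding: $5,629.68 × 0.04 = $225.19
Federal tax withheld: $5,629.68 × 0.17 = $957.05
Social Security (OASDI): $5,957.24 × 0.04 = $238.29
State disability insurance: $5,957.24 × 0.005 = $29.79
AD&D insurance premium: $99.86
Union dues: $249.30
Dental plan: $121.32
(Employer's $409.42 toward dental plan is not withheld from the employee.)
Total deductions = $327.56 + $225.19 + $957.05 + $238.29 + $29.79 + $99.86 + $249.30 + $121.32 = $2,248.36
Net pay = $5,957.24 − $2,248.36 = $3,708.88

$3,708.88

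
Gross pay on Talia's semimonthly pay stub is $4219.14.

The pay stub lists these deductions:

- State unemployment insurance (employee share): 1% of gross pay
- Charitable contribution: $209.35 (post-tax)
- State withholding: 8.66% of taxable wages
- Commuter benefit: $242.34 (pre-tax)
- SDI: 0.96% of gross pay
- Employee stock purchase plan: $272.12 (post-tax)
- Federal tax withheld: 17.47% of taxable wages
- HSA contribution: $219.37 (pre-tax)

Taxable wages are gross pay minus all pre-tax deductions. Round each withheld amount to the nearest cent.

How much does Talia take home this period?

Commuter benefit: $242.34
HSA contribution: $219.37
Pre-tax total = $242.34 + $219.37 = $461.71
Taxable wages = $4219.14 − $461.71 = $3757.43
State withholding: $3757.43 × 0.0866 = $325.39
Federal tax withheld: $3757.43 × 0.1747 = $656.42
State unemployment insurance (employee share): $4219.14 × 0.01 = $42.19
SDI: $4219.14 × 0.0096 = $40.50
Charitable contribution: $209.35
Employee stock purchase plan: $272.12
Total deductions = $242.34 + $219.37 + $325.39 + $656.42 + $42.19 + $40.50 + $209.35 + $272.12 = $2007.68
Net pay = $4219.14 − $2007.68 = $2211.46

$2211.46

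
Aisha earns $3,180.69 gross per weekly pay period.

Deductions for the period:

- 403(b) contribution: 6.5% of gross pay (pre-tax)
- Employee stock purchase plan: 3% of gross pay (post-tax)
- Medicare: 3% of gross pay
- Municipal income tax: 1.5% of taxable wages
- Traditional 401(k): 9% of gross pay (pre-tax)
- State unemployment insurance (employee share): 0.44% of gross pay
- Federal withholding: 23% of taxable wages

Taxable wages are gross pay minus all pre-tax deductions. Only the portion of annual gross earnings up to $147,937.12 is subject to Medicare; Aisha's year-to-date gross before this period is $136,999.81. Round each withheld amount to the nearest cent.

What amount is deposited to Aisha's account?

403(b) contribution: $3,180.69 × 0.065 = $206.74
Traditional 401(k): $3,180.69 × 0.09 = $286.26
Pre-tax total = $206.74 + $286.26 = $493.00
Taxable wages = $3,180.69 − $493.00 = $2,687.69
Municipal income tax: $2,687.69 × 0.015 = $40.32
Federal withholding: $2,687.69 × 0.23 = $618.17
State unemployment insurance (employee share): $3,180.69 × 0.0044 = $14.00
Medicare: cap not yet reached, full $3,180.69 is subject → $3,180.69 × 0.03 = $95.42
Employee stock purchase plan: $3,180.69 × 0.03 = $95.42
Total deductions = $206.74 + $286.26 + $40.32 + $618.17 + $14.00 + $95.42 + $95.42 = $1,356.33
Net pay = $3,180.69 − $1,356.33 = $1,824.36

$1,824.36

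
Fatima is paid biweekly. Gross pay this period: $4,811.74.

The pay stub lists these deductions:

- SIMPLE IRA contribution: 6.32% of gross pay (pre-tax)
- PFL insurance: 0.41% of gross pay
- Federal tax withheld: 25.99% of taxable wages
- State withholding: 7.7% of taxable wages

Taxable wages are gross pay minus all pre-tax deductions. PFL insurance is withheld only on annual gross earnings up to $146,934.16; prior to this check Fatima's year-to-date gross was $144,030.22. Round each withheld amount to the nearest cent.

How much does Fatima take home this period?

$2,977.10

SIMPLE IRA contribution: $4,811.74 × 0.0632 = $304.10
Taxable wages = $4,811.74 − $304.10 = $4,507.64
State withholding: $4,507.64 × 0.077 = $347.09
Federal tax withheld: $4,507.64 × 0.2599 = $1,171.54
PFL insurance: only $146,934.16 − $144,030.22 = $2,903.94 of this check is subject → $2,903.94 × 0.0041 = $11.91
Total deductions = $304.10 + $347.09 + $1,171.54 + $11.91 = $1,834.64
Net pay = $4,811.74 − $1,834.64 = $2,977.10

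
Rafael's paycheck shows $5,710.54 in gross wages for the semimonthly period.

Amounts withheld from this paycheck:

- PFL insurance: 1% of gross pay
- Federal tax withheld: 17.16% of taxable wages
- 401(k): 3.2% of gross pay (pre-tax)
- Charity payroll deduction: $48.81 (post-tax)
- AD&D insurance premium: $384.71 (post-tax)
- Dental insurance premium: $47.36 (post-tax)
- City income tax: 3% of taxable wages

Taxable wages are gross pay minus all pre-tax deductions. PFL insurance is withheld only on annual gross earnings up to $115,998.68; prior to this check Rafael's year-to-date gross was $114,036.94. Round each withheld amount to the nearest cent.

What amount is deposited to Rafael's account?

401(k): $5,710.54 × 0.032 = $182.74
Taxable wages = $5,710.54 − $182.74 = $5,527.80
City income tax: $5,527.80 × 0.03 = $165.83
Federal tax withheld: $5,527.80 × 0.1716 = $948.57
PFL insurance: only $115,998.68 − $114,036.94 = $1,961.74 of this check is subject → $1,961.74 × 0.01 = $19.62
Dental insurance premium: $47.36
AD&D insurance premium: $384.71
Charity payroll deduction: $48.81
Total deductions = $182.74 + $165.83 + $948.57 + $19.62 + $47.36 + $384.71 + $48.81 = $1,797.64
Net pay = $5,710.54 − $1,797.64 = $3,912.90

$3,912.90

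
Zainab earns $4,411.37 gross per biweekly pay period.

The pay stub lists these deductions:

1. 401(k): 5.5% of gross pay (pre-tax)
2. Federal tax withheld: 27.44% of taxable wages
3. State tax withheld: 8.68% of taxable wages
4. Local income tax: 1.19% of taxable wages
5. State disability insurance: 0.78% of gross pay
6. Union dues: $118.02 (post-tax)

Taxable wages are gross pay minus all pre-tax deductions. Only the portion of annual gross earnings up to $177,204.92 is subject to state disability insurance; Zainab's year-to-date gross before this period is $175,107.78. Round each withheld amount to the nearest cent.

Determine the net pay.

401(k): $4,411.37 × 0.055 = $242.63
Taxable wages = $4,411.37 − $242.63 = $4,168.74
Federal tax withheld: $4,168.74 × 0.2744 = $1,143.90
Local income tax: $4,168.74 × 0.0119 = $49.61
State tax withheld: $4,168.74 × 0.0868 = $361.85
State disability insurance: only $177,204.92 − $175,107.78 = $2,097.14 of this check is subject → $2,097.14 × 0.0078 = $16.36
Union dues: $118.02
Total deductions = $242.63 + $1,143.90 + $49.61 + $361.85 + $16.36 + $118.02 = $1,932.37
Net pay = $4,411.37 − $1,932.37 = $2,479.00

$2,479.00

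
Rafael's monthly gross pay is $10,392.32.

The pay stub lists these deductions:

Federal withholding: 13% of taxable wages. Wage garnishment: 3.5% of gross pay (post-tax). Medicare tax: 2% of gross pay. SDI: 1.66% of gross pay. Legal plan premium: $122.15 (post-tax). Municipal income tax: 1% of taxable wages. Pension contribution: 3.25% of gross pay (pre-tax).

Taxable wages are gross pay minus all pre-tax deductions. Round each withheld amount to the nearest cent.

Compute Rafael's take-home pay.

Pension contribution: $10,392.32 × 0.0325 = $337.75
Taxable wages = $10,392.32 − $337.75 = $10,054.57
Federal withholding: $10,054.57 × 0.13 = $1,307.09
Municipal income tax: $10,054.57 × 0.01 = $100.55
SDI: $10,392.32 × 0.0166 = $172.51
Medicare tax: $10,392.32 × 0.02 = $207.85
Wage garnishment: $10,392.32 × 0.035 = $363.73
Legal plan premium: $122.15
Total deductions = $337.75 + $1,307.09 + $100.55 + $172.51 + $207.85 + $363.73 + $122.15 = $2,611.63
Net pay = $10,392.32 − $2,611.63 = $7,780.69

$7,780.69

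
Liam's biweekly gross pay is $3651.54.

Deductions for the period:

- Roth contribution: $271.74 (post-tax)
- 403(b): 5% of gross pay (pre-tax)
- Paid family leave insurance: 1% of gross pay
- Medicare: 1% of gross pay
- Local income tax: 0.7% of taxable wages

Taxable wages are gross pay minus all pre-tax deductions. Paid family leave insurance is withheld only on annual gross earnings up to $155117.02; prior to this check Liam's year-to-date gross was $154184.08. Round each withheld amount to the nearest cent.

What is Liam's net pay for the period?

$3127.09

403(b): $3651.54 × 0.05 = $182.58
Taxable wages = $3651.54 − $182.58 = $3468.96
Local income tax: $3468.96 × 0.007 = $24.28
Medicare: $3651.54 × 0.01 = $36.52
Paid family leave insurance: only $155117.02 − $154184.08 = $932.94 of this check is subject → $932.94 × 0.01 = $9.33
Roth contribution: $271.74
Total deductions = $182.58 + $24.28 + $36.52 + $9.33 + $271.74 = $524.45
Net pay = $3651.54 − $524.45 = $3127.09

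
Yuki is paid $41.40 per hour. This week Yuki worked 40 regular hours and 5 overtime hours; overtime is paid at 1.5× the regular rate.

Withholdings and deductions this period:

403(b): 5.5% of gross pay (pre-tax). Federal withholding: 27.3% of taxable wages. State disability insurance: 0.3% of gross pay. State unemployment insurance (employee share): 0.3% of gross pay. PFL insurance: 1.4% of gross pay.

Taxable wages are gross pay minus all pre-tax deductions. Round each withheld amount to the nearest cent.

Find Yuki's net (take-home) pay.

$1311.68

Regular pay: 40 × $41.40 = $1656.00
Overtime pay: 5 × $41.40 × 1.5 = $310.50
Gross pay = $1656.00 + $310.50 = $1966.50
403(b): $1966.50 × 0.055 = $108.16
Taxable wages = $1966.50 − $108.16 = $1858.34
Federal withholding: $1858.34 × 0.273 = $507.33
State disability insurance: $1966.50 × 0.003 = $5.90
State unemployment insurance (employee share): $1966.50 × 0.003 = $5.90
PFL insurance: $1966.50 × 0.014 = $27.53
Total deductions = $108.16 + $507.33 + $5.90 + $5.90 + $27.53 = $654.82
Net pay = $1966.50 − $654.82 = $1311.68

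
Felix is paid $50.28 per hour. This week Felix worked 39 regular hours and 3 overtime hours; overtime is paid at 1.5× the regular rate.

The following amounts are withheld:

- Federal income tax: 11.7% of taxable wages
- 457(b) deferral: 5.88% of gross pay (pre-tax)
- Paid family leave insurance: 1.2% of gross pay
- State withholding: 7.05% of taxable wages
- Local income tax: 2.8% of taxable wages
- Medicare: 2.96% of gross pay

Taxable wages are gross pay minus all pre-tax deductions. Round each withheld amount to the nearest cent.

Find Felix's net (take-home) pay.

$1,523.96

Regular pay: 39 × $50.28 = $1,960.92
Overtime pay: 3 × $50.28 × 1.5 = $226.26
Gross pay = $1,960.92 + $226.26 = $2,187.18
457(b) deferral: $2,187.18 × 0.0588 = $128.61
Taxable wages = $2,187.18 − $128.61 = $2,058.57
State withholding: $2,058.57 × 0.0705 = $145.13
Federal income tax: $2,058.57 × 0.117 = $240.85
Local income tax: $2,058.57 × 0.028 = $57.64
Medicare: $2,187.18 × 0.0296 = $64.74
Paid family leave insurance: $2,187.18 × 0.012 = $26.25
Total deductions = $128.61 + $145.13 + $240.85 + $57.64 + $64.74 + $26.25 = $663.22
Net pay = $2,187.18 − $663.22 = $1,523.96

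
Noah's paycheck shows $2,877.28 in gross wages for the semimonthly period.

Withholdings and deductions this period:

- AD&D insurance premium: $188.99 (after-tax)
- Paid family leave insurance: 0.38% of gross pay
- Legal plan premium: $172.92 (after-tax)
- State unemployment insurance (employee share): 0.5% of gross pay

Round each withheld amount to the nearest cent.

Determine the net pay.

$2,490.05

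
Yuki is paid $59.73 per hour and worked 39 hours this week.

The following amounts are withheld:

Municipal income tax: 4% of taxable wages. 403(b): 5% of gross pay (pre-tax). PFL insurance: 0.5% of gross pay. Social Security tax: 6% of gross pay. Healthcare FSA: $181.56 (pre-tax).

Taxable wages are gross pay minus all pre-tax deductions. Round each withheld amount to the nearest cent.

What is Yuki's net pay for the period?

Gross pay: 39 × $59.73 = $2,329.47
403(b): $2,329.47 × 0.05 = $116.47
Healthcare FSA: $181.56
Pre-tax total = $116.47 + $181.56 = $298.03
Taxable wages = $2,329.47 − $298.03 = $2,031.44
Municipal income tax: $2,031.44 × 0.04 = $81.26
Social Security tax: $2,329.47 × 0.06 = $139.77
PFL insurance: $2,329.47 × 0.005 = $11.65
Total deductions = $116.47 + $181.56 + $81.26 + $139.77 + $11.65 = $530.71
Net pay = $2,329.47 − $530.71 = $1,798.76

$1,798.76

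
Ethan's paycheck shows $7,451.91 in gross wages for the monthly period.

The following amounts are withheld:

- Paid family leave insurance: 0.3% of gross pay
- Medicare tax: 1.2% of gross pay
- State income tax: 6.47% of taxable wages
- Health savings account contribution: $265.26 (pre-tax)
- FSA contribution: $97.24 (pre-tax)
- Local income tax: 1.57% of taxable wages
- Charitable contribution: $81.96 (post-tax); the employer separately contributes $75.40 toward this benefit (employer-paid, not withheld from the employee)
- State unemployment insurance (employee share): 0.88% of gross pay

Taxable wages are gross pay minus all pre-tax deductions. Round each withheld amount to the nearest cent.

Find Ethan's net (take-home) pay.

FSA contribution: $97.24
Health savings account contribution: $265.26
Pre-tax total = $97.24 + $265.26 = $362.50
Taxable wages = $7,451.91 − $362.50 = $7,089.41
Local income tax: $7,089.41 × 0.0157 = $111.30
State income tax: $7,089.41 × 0.0647 = $458.68
State unemployment insurance (employee share): $7,451.91 × 0.0088 = $65.58
Medicare tax: $7,451.91 × 0.012 = $89.42
Paid family leave insurance: $7,451.91 × 0.003 = $22.36
Charitable contribution: $81.96
(Employer's $75.40 toward charitable contribution is not withheld from the employee.)
Total deductions = $97.24 + $265.26 + $111.30 + $458.68 + $65.58 + $89.42 + $22.36 + $81.96 = $1,191.80
Net pay = $7,451.91 − $1,191.80 = $6,260.11

$6,260.11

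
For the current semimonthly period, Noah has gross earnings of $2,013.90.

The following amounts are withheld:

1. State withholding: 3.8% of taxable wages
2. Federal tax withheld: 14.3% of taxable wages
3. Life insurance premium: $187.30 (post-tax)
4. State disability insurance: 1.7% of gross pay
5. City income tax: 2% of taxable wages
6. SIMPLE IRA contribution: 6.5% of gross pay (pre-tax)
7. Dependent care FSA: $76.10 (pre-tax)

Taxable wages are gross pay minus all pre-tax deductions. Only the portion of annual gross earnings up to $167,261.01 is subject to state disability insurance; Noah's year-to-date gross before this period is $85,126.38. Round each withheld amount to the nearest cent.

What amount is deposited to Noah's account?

Dependent care FSA: $76.10
SIMPLE IRA contribution: $2,013.90 × 0.065 = $130.90
Pre-tax total = $76.10 + $130.90 = $207.00
Taxable wages = $2,013.90 − $207.00 = $1,806.90
State withholding: $1,806.90 × 0.038 = $68.66
City income tax: $1,806.90 × 0.02 = $36.14
Federal tax withheld: $1,806.90 × 0.143 = $258.39
State disability insurance: cap not yet reached, full $2,013.90 is subject → $2,013.90 × 0.017 = $34.24
Life insurance premium: $187.30
Total deductions = $76.10 + $130.90 + $68.66 + $36.14 + $258.39 + $34.24 + $187.30 = $791.73
Net pay = $2,013.90 − $791.73 = $1,222.17

$1,222.17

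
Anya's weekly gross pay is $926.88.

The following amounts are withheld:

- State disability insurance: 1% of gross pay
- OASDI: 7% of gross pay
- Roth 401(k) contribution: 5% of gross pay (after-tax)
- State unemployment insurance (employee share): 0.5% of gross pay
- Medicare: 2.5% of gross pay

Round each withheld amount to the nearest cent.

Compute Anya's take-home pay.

Medicare: $926.88 × 0.025 = $23.17
State disability insurance: $926.88 × 0.01 = $9.27
OASDI: $926.88 × 0.07 = $64.88
State unemployment insurance (employee share): $926.88 × 0.005 = $4.63
Roth 401(k) contribution: $926.88 × 0.05 = $46.34
Total deductions = $23.17 + $9.27 + $64.88 + $4.63 + $46.34 = $148.29
Net pay = $926.88 − $148.29 = $778.59

$778.59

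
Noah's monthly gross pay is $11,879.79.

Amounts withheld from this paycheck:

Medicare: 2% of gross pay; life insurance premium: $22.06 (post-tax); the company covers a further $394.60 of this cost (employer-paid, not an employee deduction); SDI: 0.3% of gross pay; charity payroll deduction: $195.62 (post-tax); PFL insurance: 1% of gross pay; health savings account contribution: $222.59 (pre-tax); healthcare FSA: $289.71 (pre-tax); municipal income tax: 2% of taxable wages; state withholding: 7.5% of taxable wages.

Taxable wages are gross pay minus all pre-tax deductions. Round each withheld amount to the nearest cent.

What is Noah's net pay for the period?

Healthcare FSA: $289.71
Health savings account contribution: $222.59
Pre-tax total = $289.71 + $222.59 = $512.30
Taxable wages = $11,879.79 − $512.30 = $11,367.49
Municipal income tax: $11,367.49 × 0.02 = $227.35
State withholding: $11,367.49 × 0.075 = $852.56
Medicare: $11,879.79 × 0.02 = $237.60
PFL insurance: $11,879.79 × 0.01 = $118.80
SDI: $11,879.79 × 0.003 = $35.64
Life insurance premium: $22.06
Charity payroll deduction: $195.62
(Employer's $394.60 toward life insurance premium is not withheld from the employee.)
Total deductions = $289.71 + $222.59 + $227.35 + $852.56 + $237.60 + $118.80 + $35.64 + $22.06 + $195.62 = $2,201.93
Net pay = $11,879.79 − $2,201.93 = $9,677.86

$9,677.86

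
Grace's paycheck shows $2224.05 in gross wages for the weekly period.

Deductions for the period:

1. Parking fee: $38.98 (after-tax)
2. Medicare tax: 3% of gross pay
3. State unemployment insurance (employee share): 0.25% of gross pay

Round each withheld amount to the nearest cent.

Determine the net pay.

$2112.79

Medicare tax: $2224.05 × 0.03 = $66.72
State unemployment insurance (employee share): $2224.05 × 0.0025 = $5.56
Parking fee: $38.98
Total deductions = $66.72 + $5.56 + $38.98 = $111.26
Net pay = $2224.05 − $111.26 = $2112.79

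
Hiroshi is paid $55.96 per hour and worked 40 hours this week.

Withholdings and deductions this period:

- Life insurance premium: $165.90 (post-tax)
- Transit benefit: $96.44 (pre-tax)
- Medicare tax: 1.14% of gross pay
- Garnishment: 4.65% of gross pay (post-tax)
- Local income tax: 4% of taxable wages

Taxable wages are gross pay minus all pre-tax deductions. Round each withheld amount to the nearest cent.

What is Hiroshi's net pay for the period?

$1760.77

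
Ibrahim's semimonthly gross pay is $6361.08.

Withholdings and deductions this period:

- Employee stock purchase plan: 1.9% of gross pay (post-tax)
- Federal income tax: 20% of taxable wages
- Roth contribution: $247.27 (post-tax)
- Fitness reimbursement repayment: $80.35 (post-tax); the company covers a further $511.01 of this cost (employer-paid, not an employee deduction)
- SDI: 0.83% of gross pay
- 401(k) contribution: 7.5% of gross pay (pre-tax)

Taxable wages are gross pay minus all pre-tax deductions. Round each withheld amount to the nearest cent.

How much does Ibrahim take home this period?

$4205.92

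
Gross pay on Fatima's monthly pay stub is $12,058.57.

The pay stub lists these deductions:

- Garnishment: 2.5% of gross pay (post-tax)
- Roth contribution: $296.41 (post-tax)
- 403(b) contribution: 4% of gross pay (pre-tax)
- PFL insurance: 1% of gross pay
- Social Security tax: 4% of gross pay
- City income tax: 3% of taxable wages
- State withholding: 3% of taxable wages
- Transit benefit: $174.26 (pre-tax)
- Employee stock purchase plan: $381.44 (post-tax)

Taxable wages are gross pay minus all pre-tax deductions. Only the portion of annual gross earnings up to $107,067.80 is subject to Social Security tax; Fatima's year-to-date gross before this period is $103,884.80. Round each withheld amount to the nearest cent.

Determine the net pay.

403(b) contribution: $12,058.57 × 0.04 = $482.34
Transit benefit: $174.26
Pre-tax total = $482.34 + $174.26 = $656.60
Taxable wages = $12,058.57 − $656.60 = $11,401.97
City income tax: $11,401.97 × 0.03 = $342.06
State withholding: $11,401.97 × 0.03 = $342.06
PFL insurance: $12,058.57 × 0.01 = $120.59
Social Security tax: only $107,067.80 − $103,884.80 = $3,183.00 of this check is subject → $3,183.00 × 0.04 = $127.32
Employee stock purchase plan: $381.44
Garnishment: $12,058.57 × 0.025 = $301.46
Roth contribution: $296.41
Total deductions = $482.34 + $174.26 + $342.06 + $342.06 + $120.59 + $127.32 + $381.44 + $301.46 + $296.41 = $2,567.94
Net pay = $12,058.57 − $2,567.94 = $9,490.63

$9,490.63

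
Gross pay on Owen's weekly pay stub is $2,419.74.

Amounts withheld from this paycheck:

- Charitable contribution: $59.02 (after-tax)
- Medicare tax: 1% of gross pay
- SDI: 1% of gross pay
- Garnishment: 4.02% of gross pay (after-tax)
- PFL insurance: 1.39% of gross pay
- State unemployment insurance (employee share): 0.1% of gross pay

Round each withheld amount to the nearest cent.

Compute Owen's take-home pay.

$2,179.00

Medicare tax: $2,419.74 × 0.01 = $24.20
SDI: $2,419.74 × 0.01 = $24.20
State unemployment insurance (employee share): $2,419.74 × 0.001 = $2.42
PFL insurance: $2,419.74 × 0.0139 = $33.63
Charitable contribution: $59.02
Garnishment: $2,419.74 × 0.0402 = $97.27
Total deductions = $24.20 + $24.20 + $2.42 + $33.63 + $59.02 + $97.27 = $240.74
Net pay = $2,419.74 − $240.74 = $2,179.00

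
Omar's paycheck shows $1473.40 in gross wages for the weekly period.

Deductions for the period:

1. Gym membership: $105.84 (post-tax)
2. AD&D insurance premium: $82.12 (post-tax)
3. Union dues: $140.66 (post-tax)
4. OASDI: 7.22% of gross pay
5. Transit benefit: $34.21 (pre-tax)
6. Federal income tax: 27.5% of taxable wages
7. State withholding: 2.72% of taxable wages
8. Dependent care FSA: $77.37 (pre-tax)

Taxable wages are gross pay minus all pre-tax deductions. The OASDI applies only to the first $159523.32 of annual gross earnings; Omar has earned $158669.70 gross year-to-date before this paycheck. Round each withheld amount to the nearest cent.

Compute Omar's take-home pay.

Dependent care FSA: $77.37
Transit benefit: $34.21
Pre-tax total = $77.37 + $34.21 = $111.58
Taxable wages = $1473.40 − $111.58 = $1361.82
State withholding: $1361.82 × 0.0272 = $37.04
Federal income tax: $1361.82 × 0.275 = $374.50
OASDI: only $159523.32 − $158669.70 = $853.62 of this check is subject → $853.62 × 0.0722 = $61.63
Union dues: $140.66
AD&D insurance premium: $82.12
Gym membership: $105.84
Total deductions = $77.37 + $34.21 + $37.04 + $374.50 + $61.63 + $140.66 + $82.12 + $105.84 = $913.37
Net pay = $1473.40 − $913.37 = $560.03

$560.03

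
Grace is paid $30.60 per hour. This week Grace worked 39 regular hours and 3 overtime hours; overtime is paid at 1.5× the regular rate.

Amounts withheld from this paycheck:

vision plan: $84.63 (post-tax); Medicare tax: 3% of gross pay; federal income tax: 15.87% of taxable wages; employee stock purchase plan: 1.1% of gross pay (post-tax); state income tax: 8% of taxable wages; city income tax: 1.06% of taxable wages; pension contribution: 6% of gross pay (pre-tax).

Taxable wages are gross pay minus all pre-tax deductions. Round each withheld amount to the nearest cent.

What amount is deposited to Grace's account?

Regular pay: 39 × $30.60 = $1,193.40
Overtime pay: 3 × $30.60 × 1.5 = $137.70
Gross pay = $1,193.40 + $137.70 = $1,331.10
Pension contribution: $1,331.10 × 0.06 = $79.87
Taxable wages = $1,331.10 − $79.87 = $1,251.23
City income tax: $1,251.23 × 0.0106 = $13.26
Federal income tax: $1,251.23 × 0.1587 = $198.57
State income tax: $1,251.23 × 0.08 = $100.10
Medicare tax: $1,331.10 × 0.03 = $39.93
Vision plan: $84.63
Employee stock purchase plan: $1,331.10 × 0.011 = $14.64
Total deductions = $79.87 + $13.26 + $198.57 + $100.10 + $39.93 + $84.63 + $14.64 = $531.00
Net pay = $1,331.10 − $531.00 = $800.10

$800.10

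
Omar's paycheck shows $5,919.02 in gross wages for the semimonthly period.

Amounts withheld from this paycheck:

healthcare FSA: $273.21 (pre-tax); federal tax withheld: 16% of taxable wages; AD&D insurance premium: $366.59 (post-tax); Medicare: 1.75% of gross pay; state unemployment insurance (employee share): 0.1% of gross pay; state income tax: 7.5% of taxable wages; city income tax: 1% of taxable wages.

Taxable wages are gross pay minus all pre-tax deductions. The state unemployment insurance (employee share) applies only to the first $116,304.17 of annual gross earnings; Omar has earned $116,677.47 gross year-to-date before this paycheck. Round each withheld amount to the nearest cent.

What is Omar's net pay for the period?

Healthcare FSA: $273.21
Taxable wages = $5,919.02 − $273.21 = $5,645.81
State income tax: $5,645.81 × 0.075 = $423.44
City income tax: $5,645.81 × 0.01 = $56.46
Federal tax withheld: $5,645.81 × 0.16 = $903.33
State unemployment insurance (employee share): annual cap $116,304.17 already reached (YTD $116,677.47), so $0.00
Medicare: $5,919.02 × 0.0175 = $103.58
AD&D insurance premium: $366.59
Total deductions = $273.21 + $423.44 + $56.46 + $903.33 + $0.00 + $103.58 + $366.59 = $2,126.61
Net pay = $5,919.02 − $2,126.61 = $3,792.41

$3,792.41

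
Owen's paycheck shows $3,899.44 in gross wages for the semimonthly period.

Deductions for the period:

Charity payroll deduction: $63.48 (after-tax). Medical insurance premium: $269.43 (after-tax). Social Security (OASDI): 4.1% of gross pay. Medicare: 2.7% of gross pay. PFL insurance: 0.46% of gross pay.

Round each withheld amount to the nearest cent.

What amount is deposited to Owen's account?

$3,283.43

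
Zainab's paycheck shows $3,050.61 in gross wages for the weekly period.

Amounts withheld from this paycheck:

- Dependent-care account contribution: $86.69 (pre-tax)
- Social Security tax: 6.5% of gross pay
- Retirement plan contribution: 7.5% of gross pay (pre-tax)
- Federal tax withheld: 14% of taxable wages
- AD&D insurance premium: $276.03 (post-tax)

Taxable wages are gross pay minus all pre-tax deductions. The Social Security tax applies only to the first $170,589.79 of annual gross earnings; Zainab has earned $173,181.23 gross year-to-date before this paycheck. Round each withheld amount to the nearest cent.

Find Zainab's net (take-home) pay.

$2,076.17

Retirement plan contribution: $3,050.61 × 0.075 = $228.80
Dependent-care account contribution: $86.69
Pre-tax total = $228.80 + $86.69 = $315.49
Taxable wages = $3,050.61 − $315.49 = $2,735.12
Federal tax withheld: $2,735.12 × 0.14 = $382.92
Social Security tax: annual cap $170,589.79 already reached (YTD $173,181.23), so $0.00
AD&D insurance premium: $276.03
Total deductions = $228.80 + $86.69 + $382.92 + $0.00 + $276.03 = $974.44
Net pay = $3,050.61 − $974.44 = $2,076.17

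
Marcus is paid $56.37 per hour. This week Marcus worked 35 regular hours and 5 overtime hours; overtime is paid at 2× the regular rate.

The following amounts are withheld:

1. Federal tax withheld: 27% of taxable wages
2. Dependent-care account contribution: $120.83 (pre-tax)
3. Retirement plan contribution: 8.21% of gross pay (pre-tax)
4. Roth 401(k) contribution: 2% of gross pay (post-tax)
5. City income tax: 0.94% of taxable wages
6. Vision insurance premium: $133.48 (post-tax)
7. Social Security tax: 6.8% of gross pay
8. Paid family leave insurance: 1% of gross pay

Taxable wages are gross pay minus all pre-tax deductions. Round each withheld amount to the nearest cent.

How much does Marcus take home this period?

$1208.70

Regular pay: 35 × $56.37 = $1972.95
Overtime pay: 5 × $56.37 × 2 = $563.70
Gross pay = $1972.95 + $563.70 = $2536.65
Dependent-care account contribution: $120.83
Retirement plan contribution: $2536.65 × 0.0821 = $208.26
Pre-tax total = $120.83 + $208.26 = $329.09
Taxable wages = $2536.65 − $329.09 = $2207.56
Federal tax withheld: $2207.56 × 0.27 = $596.04
City income tax: $2207.56 × 0.0094 = $20.75
Social Security tax: $2536.65 × 0.068 = $172.49
Paid family leave insurance: $2536.65 × 0.01 = $25.37
Vision insurance premium: $133.48
Roth 401(k) contribution: $2536.65 × 0.02 = $50.73
Total deductions = $120.83 + $208.26 + $596.04 + $20.75 + $172.49 + $25.37 + $133.48 + $50.73 = $1327.95
Net pay = $2536.65 − $1327.95 = $1208.70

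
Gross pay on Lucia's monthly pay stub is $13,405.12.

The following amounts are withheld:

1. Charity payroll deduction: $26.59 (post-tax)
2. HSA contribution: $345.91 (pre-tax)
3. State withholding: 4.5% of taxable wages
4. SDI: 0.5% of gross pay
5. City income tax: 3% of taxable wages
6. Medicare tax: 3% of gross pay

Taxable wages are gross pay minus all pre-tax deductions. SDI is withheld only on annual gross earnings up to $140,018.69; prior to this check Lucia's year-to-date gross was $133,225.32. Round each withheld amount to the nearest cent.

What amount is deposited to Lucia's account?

HSA contribution: $345.91
Taxable wages = $13,405.12 − $345.91 = $13,059.21
State withholding: $13,059.21 × 0.045 = $587.66
City income tax: $13,059.21 × 0.03 = $391.78
SDI: only $140,018.69 − $133,225.32 = $6,793.37 of this check is subject → $6,793.37 × 0.005 = $33.97
Medicare tax: $13,405.12 × 0.03 = $402.15
Charity payroll deduction: $26.59
Total deductions = $345.91 + $587.66 + $391.78 + $33.97 + $402.15 + $26.59 = $1,788.06
Net pay = $13,405.12 − $1,788.06 = $11,617.06

$11,617.06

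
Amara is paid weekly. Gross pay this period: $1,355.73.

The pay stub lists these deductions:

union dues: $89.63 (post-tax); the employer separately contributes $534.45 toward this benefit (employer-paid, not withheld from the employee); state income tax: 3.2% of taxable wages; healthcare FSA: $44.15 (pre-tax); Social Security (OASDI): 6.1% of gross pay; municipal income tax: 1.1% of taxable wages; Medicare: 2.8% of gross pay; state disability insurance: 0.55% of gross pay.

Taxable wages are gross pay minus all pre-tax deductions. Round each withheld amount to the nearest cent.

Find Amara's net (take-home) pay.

Healthcare FSA: $44.15
Taxable wages = $1,355.73 − $44.15 = $1,311.58
Municipal income tax: $1,311.58 × 0.011 = $14.43
State income tax: $1,311.58 × 0.032 = $41.97
State disability insurance: $1,355.73 × 0.0055 = $7.46
Social Security (OASDI): $1,355.73 × 0.061 = $82.70
Medicare: $1,355.73 × 0.028 = $37.96
Union dues: $89.63
(Employer's $534.45 toward union dues is not withheld from the employee.)
Total deductions = $44.15 + $14.43 + $41.97 + $7.46 + $82.70 + $37.96 + $89.63 = $318.30
Net pay = $1,355.73 − $318.30 = $1,037.43

$1,037.43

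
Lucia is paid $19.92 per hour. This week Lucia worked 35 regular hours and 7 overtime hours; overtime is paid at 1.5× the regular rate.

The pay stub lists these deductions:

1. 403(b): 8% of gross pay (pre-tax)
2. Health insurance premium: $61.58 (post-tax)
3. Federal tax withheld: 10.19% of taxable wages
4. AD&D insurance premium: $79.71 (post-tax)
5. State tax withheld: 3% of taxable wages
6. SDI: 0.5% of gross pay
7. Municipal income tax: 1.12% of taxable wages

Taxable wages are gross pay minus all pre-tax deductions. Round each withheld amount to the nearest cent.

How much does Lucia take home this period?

$568.70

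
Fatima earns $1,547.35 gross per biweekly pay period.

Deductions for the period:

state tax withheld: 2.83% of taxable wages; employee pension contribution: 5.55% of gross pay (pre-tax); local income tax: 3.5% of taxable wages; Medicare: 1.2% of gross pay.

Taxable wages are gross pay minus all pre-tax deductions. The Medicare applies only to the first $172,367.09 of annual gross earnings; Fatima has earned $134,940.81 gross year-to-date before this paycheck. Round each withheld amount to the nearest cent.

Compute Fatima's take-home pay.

$1,350.39

Employee pension contribution: $1,547.35 × 0.0555 = $85.88
Taxable wages = $1,547.35 − $85.88 = $1,461.47
Local income tax: $1,461.47 × 0.035 = $51.15
State tax withheld: $1,461.47 × 0.0283 = $41.36
Medicare: cap not yet reached, full $1,547.35 is subject → $1,547.35 × 0.012 = $18.57
Total deductions = $85.88 + $51.15 + $41.36 + $18.57 = $196.96
Net pay = $1,547.35 − $196.96 = $1,350.39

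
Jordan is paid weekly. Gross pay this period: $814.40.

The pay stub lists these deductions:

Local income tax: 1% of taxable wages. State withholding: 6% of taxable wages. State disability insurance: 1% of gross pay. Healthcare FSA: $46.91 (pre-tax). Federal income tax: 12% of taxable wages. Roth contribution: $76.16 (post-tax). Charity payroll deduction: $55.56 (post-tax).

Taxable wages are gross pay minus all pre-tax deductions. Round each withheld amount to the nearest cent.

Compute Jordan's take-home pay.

Healthcare FSA: $46.91
Taxable wages = $814.40 − $46.91 = $767.49
Local income tax: $767.49 × 0.01 = $7.67
Federal income tax: $767.49 × 0.12 = $92.10
State withholding: $767.49 × 0.06 = $46.05
State disability insurance: $814.40 × 0.01 = $8.14
Roth contribution: $76.16
Charity payroll deduction: $55.56
Total deductions = $46.91 + $7.67 + $92.10 + $46.05 + $8.14 + $76.16 + $55.56 = $332.59
Net pay = $814.40 − $332.59 = $481.81

$481.81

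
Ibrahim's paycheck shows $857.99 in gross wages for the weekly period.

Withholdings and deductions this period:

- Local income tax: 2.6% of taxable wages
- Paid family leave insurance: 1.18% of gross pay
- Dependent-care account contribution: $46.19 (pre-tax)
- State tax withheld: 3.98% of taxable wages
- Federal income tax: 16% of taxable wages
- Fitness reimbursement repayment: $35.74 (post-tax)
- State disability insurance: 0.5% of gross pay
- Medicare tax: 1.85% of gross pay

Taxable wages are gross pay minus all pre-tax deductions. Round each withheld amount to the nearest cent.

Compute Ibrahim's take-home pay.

Dependent-care account contribution: $46.19
Taxable wages = $857.99 − $46.19 = $811.80
State tax withheld: $811.80 × 0.0398 = $32.31
Federal income tax: $811.80 × 0.16 = $129.89
Local income tax: $811.80 × 0.026 = $21.11
State disability insurance: $857.99 × 0.005 = $4.29
Medicare tax: $857.99 × 0.0185 = $15.87
Paid family leave insurance: $857.99 × 0.0118 = $10.12
Fitness reimbursement repayment: $35.74
Total deductions = $46.19 + $32.31 + $129.89 + $21.11 + $4.29 + $15.87 + $10.12 + $35.74 = $295.52
Net pay = $857.99 − $295.52 = $562.47

$562.47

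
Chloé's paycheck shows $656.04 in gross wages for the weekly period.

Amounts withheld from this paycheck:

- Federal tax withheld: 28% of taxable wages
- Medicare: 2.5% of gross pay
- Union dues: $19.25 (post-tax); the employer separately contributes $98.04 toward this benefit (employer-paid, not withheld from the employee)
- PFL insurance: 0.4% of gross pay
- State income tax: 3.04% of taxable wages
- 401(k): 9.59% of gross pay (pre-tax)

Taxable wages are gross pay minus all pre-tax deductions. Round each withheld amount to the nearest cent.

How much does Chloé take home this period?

$370.75

401(k): $656.04 × 0.0959 = $62.91
Taxable wages = $656.04 − $62.91 = $593.13
Federal tax withheld: $593.13 × 0.28 = $166.08
State income tax: $593.13 × 0.0304 = $18.03
Medicare: $656.04 × 0.025 = $16.40
PFL insurance: $656.04 × 0.004 = $2.62
Union dues: $19.25
(Employer's $98.04 toward union dues is not withheld from the employee.)
Total deductions = $62.91 + $166.08 + $18.03 + $16.40 + $2.62 + $19.25 = $285.29
Net pay = $656.04 − $285.29 = $370.75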